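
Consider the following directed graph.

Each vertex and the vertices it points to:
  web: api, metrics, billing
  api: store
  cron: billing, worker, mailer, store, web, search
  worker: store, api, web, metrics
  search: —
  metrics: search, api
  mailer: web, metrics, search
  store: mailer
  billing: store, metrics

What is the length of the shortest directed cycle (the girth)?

For each vertex v, BFS finds the shortest path from v back to v.
The shortest such closed walk is billing → store → mailer → web → billing, length 4.

4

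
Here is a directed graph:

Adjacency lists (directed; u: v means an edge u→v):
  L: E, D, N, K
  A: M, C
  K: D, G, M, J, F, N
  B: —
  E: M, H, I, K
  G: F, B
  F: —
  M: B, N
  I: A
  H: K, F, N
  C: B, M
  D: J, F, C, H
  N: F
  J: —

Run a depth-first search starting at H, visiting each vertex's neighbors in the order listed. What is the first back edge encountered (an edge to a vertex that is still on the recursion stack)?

D→H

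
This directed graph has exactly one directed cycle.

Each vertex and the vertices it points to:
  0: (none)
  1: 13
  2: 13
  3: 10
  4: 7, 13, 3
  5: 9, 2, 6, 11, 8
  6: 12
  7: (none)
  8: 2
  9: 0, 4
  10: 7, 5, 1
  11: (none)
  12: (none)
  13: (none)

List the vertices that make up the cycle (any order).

3, 4, 5, 9, 10

DFS with gray/black marking from 3:
3 gray
  10 gray
    7 gray
    7 black
    5 gray
      9 gray
        0 gray
        0 black
        4 gray
          4→7: 7 black — skip
          13 gray
          13 black
          4→3: 3 is gray → back edge
Back edge closes the cycle 3 → 10 → 5 → 9 → 4 → 3; its vertices are {3, 4, 5, 9, 10}.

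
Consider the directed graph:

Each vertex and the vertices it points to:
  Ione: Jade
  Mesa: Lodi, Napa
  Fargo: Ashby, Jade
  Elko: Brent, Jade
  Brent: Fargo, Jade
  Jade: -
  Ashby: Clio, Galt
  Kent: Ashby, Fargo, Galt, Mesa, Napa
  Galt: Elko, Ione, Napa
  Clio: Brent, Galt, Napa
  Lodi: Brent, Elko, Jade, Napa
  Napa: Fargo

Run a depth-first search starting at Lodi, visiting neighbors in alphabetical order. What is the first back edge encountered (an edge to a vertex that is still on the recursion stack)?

Clio->Brent

DFS from Lodi (visiting neighbors in alphabetical order); mark gray on enter, black on exit:
Lodi gray
  Brent gray
    Fargo gray
      Ashby gray
        Clio gray
          Clio→Brent: Brent is gray → back edge
First back edge: Clio → Brent.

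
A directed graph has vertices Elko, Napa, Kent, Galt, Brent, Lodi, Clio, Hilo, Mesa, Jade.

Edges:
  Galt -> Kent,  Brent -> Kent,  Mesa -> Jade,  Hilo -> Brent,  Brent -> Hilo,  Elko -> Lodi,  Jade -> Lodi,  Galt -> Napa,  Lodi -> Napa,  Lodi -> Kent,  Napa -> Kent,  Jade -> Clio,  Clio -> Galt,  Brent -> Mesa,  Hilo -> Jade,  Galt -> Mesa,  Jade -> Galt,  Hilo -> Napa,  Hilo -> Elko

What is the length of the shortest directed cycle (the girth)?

For each vertex v, BFS finds the shortest path from v back to v.
The shortest such closed walk is Brent → Hilo → Brent, length 2.

2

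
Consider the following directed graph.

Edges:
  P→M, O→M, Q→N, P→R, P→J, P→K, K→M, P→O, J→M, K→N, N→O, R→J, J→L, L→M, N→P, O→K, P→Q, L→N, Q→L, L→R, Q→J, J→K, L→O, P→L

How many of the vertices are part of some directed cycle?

8

A vertex is on a directed cycle iff it belongs to a strongly connected component of size ≥ 2 (or has a self-loop).
The vertices on cycles are {J, K, L, N, O, P, Q, R} — 8 in total.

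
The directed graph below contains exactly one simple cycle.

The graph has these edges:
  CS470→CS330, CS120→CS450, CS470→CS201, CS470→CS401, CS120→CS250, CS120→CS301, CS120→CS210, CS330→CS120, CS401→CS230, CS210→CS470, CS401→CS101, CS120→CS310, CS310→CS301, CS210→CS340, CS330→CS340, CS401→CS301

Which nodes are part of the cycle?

CS120, CS210, CS330, CS470

DFS with gray/black marking from CS330:
CS330 gray
  CS340 gray
  CS340 black
  CS120 gray
    CS310 gray
      CS301 gray
      CS301 black
    CS310 black
    CS210 gray
      CS210→CS340: CS340 black — skip
      CS470 gray
        CS470→CS330: CS330 is gray → back edge
Back edge closes the cycle CS330 → CS120 → CS210 → CS470 → CS330; its vertices are {CS120, CS210, CS330, CS470}.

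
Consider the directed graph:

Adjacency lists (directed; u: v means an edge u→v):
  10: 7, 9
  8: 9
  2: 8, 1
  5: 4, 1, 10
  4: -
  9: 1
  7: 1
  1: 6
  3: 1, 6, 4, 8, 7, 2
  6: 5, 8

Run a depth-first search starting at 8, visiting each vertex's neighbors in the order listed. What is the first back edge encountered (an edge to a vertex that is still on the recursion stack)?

DFS from 8 (visiting each vertex's neighbors in the order listed); mark gray on enter, black on exit:
8 gray
  9 gray
    1 gray
      6 gray
        5 gray
          4 gray
          4 black
          5→1: 1 is gray → back edge
First back edge: 5 → 1.

5->1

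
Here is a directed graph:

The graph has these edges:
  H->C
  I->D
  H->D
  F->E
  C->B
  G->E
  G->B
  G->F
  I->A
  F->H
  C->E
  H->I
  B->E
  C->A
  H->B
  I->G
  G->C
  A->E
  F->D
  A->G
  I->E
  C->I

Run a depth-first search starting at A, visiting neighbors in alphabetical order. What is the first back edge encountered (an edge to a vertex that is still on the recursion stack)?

DFS from A (visiting neighbors in alphabetical order); mark gray on enter, black on exit:
A gray
  E gray
  E black
  G gray
    B gray
      B→E: E black — skip
    B black
    C gray
      C→A: A is gray → back edge
First back edge: C → A.

C->A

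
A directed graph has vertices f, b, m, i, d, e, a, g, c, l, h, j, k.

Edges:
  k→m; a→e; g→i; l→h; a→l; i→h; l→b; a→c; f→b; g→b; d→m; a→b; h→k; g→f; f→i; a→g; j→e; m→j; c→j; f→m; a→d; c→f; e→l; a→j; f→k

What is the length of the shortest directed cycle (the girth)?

For each vertex v, BFS finds the shortest path from v back to v.
The shortest such closed walk is e → l → h → k → m → j → e, length 6.

6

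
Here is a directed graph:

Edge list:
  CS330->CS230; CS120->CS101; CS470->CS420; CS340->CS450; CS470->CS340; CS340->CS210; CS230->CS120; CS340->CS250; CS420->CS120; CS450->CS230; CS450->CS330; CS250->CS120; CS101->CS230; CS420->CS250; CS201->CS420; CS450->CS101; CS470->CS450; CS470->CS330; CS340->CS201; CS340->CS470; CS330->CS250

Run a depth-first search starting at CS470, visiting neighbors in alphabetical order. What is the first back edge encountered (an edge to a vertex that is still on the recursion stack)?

DFS from CS470 (visiting neighbors in alphabetical order); mark gray on enter, black on exit:
CS470 gray
  CS330 gray
    CS230 gray
      CS120 gray
        CS101 gray
          CS101→CS230: CS230 is gray → back edge
First back edge: CS101 → CS230.

CS101->CS230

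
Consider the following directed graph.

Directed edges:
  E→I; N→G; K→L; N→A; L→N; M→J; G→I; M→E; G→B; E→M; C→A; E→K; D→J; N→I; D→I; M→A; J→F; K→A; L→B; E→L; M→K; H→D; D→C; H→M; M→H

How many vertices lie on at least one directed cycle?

3

A vertex is on a directed cycle iff it belongs to a strongly connected component of size ≥ 2 (or has a self-loop).
The vertices on cycles are {E, H, M} — 3 in total.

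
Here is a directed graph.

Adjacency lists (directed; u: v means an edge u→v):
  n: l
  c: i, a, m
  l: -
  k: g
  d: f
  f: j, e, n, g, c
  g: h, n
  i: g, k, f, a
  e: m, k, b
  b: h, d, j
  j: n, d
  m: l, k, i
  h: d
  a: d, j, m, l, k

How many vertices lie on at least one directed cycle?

A vertex is on a directed cycle iff it belongs to a strongly connected component of size ≥ 2 (or has a self-loop).
The vertices on cycles are {a, b, c, d, e, f, g, h, i, j, k, m} — 12 in total.

12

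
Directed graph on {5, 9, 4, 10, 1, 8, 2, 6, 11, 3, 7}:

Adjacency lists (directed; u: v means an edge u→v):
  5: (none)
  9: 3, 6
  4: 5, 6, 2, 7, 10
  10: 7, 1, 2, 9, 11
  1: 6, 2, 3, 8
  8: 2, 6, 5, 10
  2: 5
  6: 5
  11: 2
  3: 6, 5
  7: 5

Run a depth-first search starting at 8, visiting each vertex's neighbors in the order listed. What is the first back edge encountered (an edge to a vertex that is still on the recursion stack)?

1->8

DFS from 8 (visiting each vertex's neighbors in the order listed); mark gray on enter, black on exit:
8 gray
  2 gray
    5 gray
    5 black
  2 black
  6 gray
    6→5: 5 black — skip
  6 black
  8→5: 5 black — skip
  10 gray
    7 gray
      7→5: 5 black — skip
    7 black
    1 gray
      1→6: 6 black — skip
      1→2: 2 black — skip
      3 gray
        3→6: 6 black — skip
        3→5: 5 black — skip
      3 black
      1→8: 8 is gray → back edge
First back edge: 1 → 8.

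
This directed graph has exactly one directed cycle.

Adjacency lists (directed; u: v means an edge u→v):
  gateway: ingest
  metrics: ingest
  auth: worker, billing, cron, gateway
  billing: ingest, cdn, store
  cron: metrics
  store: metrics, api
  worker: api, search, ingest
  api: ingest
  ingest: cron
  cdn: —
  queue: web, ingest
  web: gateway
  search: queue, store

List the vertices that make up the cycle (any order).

cron, ingest, metrics

DFS with gray/black marking from cron:
cron gray
  metrics gray
    ingest gray
      ingest→cron: cron is gray → back edge
Back edge closes the cycle cron → metrics → ingest → cron; its vertices are {cron, ingest, metrics}.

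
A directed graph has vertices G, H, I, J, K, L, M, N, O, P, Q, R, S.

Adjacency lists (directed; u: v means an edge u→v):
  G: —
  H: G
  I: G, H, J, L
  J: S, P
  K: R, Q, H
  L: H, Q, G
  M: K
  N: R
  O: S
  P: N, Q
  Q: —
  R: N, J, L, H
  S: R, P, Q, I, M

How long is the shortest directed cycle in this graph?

2

For each vertex v, BFS finds the shortest path from v back to v.
The shortest such closed walk is R → N → R, length 2.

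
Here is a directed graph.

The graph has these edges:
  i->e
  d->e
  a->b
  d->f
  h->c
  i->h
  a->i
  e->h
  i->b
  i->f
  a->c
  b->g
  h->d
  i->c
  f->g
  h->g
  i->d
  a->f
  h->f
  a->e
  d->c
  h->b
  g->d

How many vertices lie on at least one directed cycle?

6

A vertex is on a directed cycle iff it belongs to a strongly connected component of size ≥ 2 (or has a self-loop).
The vertices on cycles are {b, d, e, f, g, h} — 6 in total.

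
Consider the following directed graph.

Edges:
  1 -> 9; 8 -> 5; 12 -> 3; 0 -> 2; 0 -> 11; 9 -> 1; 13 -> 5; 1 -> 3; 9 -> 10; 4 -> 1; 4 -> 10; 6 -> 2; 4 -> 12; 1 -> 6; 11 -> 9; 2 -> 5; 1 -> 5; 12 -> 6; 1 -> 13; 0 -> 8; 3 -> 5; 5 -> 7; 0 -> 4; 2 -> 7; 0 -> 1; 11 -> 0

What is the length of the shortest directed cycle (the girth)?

2

For each vertex v, BFS finds the shortest path from v back to v.
The shortest such closed walk is 11 → 0 → 11, length 2.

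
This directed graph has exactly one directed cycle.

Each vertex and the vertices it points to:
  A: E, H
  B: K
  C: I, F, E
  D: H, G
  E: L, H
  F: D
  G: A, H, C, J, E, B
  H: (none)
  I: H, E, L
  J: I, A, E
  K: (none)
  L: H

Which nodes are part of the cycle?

DFS with gray/black marking from G:
G gray
  A gray
    E gray
      L gray
        H gray
        H black
      L black
      E→H: H black — skip
    E black
    A→H: H black — skip
  A black
  G→H: H black — skip
  C gray
    I gray
      I→H: H black — skip
      I→E: E black — skip
      I→L: L black — skip
    I black
    F gray
      D gray
        D→H: H black — skip
        D→G: G is gray → back edge
Back edge closes the cycle G → C → F → D → G; its vertices are {C, D, F, G}.

C, D, F, G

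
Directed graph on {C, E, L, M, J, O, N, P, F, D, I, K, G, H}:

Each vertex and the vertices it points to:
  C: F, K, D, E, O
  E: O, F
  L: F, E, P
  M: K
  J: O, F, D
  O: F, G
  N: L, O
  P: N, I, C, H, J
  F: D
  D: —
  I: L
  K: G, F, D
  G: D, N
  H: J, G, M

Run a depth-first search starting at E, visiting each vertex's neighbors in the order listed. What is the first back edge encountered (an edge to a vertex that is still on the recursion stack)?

DFS from E (visiting each vertex's neighbors in the order listed); mark gray on enter, black on exit:
E gray
  O gray
    F gray
      D gray
      D black
    F black
    G gray
      G→D: D black — skip
      N gray
        L gray
          L→F: F black — skip
          L→E: E is gray → back edge
First back edge: L → E.

L->E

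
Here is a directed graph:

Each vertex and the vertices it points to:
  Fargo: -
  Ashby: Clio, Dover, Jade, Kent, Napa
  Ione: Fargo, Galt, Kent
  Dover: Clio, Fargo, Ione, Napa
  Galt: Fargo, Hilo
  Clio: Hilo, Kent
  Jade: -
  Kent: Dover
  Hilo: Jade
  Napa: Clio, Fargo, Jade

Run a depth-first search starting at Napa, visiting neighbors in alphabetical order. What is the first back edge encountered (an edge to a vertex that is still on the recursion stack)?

Dover→Clio

DFS from Napa (visiting neighbors in alphabetical order); mark gray on enter, black on exit:
Napa gray
  Clio gray
    Hilo gray
      Jade gray
      Jade black
    Hilo black
    Kent gray
      Dover gray
        Dover→Clio: Clio is gray → back edge
First back edge: Dover → Clio.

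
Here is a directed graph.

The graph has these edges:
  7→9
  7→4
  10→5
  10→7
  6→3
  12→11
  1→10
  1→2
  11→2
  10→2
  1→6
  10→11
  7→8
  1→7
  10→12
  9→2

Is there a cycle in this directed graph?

DFS with white/gray/black marking, starting from 4:
4 gray
4 black
5 gray
5 black
2 gray
2 black
8 gray
8 black
3 gray
3 black
11 gray
  11→2: 2 black — skip
11 black
9 gray
  9→2: 2 black — skip
9 black
12 gray
  12→11: 11 black — skip
12 black
10 gray
  10→5: 5 black — skip
  10→11: 11 black — skip
  10→2: 2 black — skip
  7 gray
    7→4: 4 black — skip
    7→9: 9 black — skip
    7→8: 8 black — skip
  7 black
  10→12: 12 black — skip
10 black
1 gray
  1→7: 7 black — skip
  6 gray
    6→3: 3 black — skip
  6 black
  1→2: 2 black — skip
  1→10: 10 black — skip
1 black
Every edge goes to a white or black vertex — no back edge, so the graph is acyclic.

No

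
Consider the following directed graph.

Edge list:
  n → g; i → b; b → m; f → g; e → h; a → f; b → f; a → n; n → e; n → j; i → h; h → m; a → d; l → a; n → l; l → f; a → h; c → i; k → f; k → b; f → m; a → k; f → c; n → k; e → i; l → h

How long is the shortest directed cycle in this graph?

3

For each vertex v, BFS finds the shortest path from v back to v.
The shortest such closed walk is l → a → n → l, length 3.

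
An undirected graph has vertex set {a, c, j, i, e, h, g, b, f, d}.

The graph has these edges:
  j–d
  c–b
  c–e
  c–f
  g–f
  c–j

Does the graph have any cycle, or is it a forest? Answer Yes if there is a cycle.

No

DFS, tracking each vertex's parent; an edge to a visited non-parent vertex closes a cycle.
Start from d:
visit d (parent –)
  visit j (parent d)
    j–d: parent, skip
    visit c (parent j)
      c–j: parent, skip
      visit b (parent c)
        b–c: parent, skip
      visit f (parent c)
        f–c: parent, skip
        visit g (parent f)
          g–f: parent, skip
      visit e (parent c)
        e–c: parent, skip
visit a (parent –)
visit i (parent –)
visit h (parent –)
No non-parent visited neighbor found — the graph is a forest.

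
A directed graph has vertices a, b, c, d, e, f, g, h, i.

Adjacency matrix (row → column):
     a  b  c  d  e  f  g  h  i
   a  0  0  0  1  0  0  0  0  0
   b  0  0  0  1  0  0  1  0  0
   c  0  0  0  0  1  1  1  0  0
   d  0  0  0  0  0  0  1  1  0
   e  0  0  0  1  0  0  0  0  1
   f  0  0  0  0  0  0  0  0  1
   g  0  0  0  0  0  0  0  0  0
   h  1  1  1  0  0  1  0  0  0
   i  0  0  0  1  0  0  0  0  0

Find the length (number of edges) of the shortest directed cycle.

3

For each vertex v, BFS finds the shortest path from v back to v.
The shortest such closed walk is h → b → d → h, length 3.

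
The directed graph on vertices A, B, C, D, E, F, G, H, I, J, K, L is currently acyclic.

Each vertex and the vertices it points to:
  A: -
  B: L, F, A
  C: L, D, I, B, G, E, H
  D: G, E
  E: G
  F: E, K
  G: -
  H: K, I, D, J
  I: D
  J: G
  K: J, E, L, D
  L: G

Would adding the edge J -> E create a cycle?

Adding J→E creates a cycle iff E can already reach J.
Explore from E: no path reaches J. The graph stays acyclic.

No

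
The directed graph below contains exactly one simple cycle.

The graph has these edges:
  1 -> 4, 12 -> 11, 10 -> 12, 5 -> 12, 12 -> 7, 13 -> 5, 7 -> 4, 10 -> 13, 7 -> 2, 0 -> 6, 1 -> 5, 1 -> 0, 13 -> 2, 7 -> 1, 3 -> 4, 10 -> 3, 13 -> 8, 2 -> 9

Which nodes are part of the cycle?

1, 5, 7, 12

DFS with gray/black marking from 12:
12 gray
  7 gray
    2 gray
      9 gray
      9 black
    2 black
    4 gray
    4 black
    1 gray
      1→4: 4 black — skip
      0 gray
        6 gray
        6 black
      0 black
      5 gray
        5→12: 12 is gray → back edge
Back edge closes the cycle 12 → 7 → 1 → 5 → 12; its vertices are {1, 5, 7, 12}.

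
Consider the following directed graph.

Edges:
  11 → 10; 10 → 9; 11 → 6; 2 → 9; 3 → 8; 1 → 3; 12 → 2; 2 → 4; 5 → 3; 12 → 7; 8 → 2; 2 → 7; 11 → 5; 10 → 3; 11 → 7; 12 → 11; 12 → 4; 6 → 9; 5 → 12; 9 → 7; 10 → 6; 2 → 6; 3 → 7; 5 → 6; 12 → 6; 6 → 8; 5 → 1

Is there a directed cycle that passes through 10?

10 lies on a cycle iff there is a path from 10 back to itself.
Exploring from 10, it never reaches itself; equivalently, its strongly connected component is a singleton.

No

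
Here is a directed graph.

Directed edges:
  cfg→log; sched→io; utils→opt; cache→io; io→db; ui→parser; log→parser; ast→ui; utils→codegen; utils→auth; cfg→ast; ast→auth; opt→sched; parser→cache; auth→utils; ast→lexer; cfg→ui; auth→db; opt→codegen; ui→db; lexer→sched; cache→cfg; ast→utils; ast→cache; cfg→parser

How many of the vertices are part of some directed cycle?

A vertex is on a directed cycle iff it belongs to a strongly connected component of size ≥ 2 (or has a self-loop).
The vertices on cycles are {ui, ast, cfg, log, auth, cache, utils, parser} — 8 in total.

8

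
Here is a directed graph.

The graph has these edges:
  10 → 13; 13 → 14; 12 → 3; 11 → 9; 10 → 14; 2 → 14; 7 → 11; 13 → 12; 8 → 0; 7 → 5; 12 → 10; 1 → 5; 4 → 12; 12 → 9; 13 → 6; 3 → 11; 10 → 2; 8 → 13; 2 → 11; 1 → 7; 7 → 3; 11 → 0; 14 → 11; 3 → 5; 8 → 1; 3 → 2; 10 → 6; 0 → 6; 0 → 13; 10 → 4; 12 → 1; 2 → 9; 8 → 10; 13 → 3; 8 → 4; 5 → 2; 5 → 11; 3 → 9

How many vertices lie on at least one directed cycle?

12

A vertex is on a directed cycle iff it belongs to a strongly connected component of size ≥ 2 (or has a self-loop).
The vertices on cycles are {0, 1, 2, 3, 4, 5, 7, 10, 11, 12, 13, 14} — 12 in total.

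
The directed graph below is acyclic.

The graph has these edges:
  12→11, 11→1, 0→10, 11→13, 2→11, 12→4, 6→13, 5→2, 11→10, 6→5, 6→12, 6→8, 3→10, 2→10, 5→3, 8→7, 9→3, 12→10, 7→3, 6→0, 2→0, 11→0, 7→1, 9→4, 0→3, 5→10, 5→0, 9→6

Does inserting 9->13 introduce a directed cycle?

No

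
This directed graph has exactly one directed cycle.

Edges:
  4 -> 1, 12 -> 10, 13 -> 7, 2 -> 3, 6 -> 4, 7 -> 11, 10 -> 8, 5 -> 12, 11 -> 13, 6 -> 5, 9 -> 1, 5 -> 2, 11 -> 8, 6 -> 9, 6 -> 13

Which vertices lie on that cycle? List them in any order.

DFS with gray/black marking from 13:
13 gray
  7 gray
    11 gray
      11→13: 13 is gray → back edge
Back edge closes the cycle 13 → 7 → 11 → 13; its vertices are {7, 11, 13}.

7, 11, 13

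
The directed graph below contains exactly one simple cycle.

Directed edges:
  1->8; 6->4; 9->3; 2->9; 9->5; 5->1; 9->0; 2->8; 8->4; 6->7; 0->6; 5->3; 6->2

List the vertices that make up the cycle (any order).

DFS with gray/black marking from 6:
6 gray
  7 gray
  7 black
  2 gray
    8 gray
      4 gray
      4 black
    8 black
    9 gray
      5 gray
        3 gray
        3 black
        1 gray
          1→8: 8 black — skip
        1 black
      5 black
      9→3: 3 black — skip
      0 gray
        0→6: 6 is gray → back edge
Back edge closes the cycle 6 → 2 → 9 → 0 → 6; its vertices are {0, 2, 6, 9}.

0, 2, 6, 9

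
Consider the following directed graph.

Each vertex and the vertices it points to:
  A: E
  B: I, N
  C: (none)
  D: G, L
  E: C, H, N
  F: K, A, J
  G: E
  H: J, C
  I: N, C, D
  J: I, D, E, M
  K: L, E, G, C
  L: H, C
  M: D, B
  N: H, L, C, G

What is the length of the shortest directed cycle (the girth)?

3

For each vertex v, BFS finds the shortest path from v back to v.
The shortest such closed walk is J → E → H → J, length 3.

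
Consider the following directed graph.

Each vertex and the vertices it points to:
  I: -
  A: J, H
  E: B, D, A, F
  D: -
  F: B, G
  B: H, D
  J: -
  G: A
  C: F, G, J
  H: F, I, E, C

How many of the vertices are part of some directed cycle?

7

A vertex is on a directed cycle iff it belongs to a strongly connected component of size ≥ 2 (or has a self-loop).
The vertices on cycles are {A, B, C, E, F, G, H} — 7 in total.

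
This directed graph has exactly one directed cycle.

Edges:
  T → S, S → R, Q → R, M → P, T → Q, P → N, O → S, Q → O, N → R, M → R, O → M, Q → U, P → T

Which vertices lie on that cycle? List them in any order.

DFS with gray/black marking from M:
M gray
  R gray
  R black
  P gray
    N gray
      N→R: R black — skip
    N black
    T gray
      S gray
        S→R: R black — skip
      S black
      Q gray
        O gray
          O→S: S black — skip
          O→M: M is gray → back edge
Back edge closes the cycle M → P → T → Q → O → M; its vertices are {M, O, P, Q, T}.

M, O, P, Q, T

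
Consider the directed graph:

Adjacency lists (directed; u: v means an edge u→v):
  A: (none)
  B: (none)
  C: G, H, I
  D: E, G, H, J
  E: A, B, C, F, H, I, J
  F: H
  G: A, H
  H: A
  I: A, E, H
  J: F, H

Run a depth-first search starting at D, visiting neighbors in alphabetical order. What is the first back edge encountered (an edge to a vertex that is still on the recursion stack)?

I->E

DFS from D (visiting neighbors in alphabetical order); mark gray on enter, black on exit:
D gray
  E gray
    A gray
    A black
    B gray
    B black
    C gray
      G gray
        G→A: A black — skip
        H gray
          H→A: A black — skip
        H black
      G black
      C→H: H black — skip
      I gray
        I→A: A black — skip
        I→E: E is gray → back edge
First back edge: I → E.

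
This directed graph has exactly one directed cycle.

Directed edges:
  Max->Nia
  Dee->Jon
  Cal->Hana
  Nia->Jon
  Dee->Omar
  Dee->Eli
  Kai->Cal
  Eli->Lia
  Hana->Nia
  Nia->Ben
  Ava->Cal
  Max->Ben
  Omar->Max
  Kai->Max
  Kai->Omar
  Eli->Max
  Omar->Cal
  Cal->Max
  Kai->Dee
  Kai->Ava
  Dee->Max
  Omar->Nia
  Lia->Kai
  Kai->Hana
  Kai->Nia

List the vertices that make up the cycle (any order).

DFS with gray/black marking from Kai:
Kai gray
  Nia gray
    Ben gray
    Ben black
    Jon gray
    Jon black
  Nia black
  Hana gray
    Hana→Nia: Nia black — skip
  Hana black
  Max gray
    Max→Ben: Ben black — skip
    Max→Nia: Nia black — skip
  Max black
  Ava gray
    Cal gray
      Cal→Hana: Hana black — skip
      Cal→Max: Max black — skip
    Cal black
  Ava black
  Kai→Cal: Cal black — skip
  Dee gray
    Omar gray
      Omar→Cal: Cal black — skip
      Omar→Nia: Nia black — skip
      Omar→Max: Max black — skip
    Omar black
    Eli gray
      Eli→Max: Max black — skip
      Lia gray
        Lia→Kai: Kai is gray → back edge
Back edge closes the cycle Kai → Dee → Eli → Lia → Kai; its vertices are {Dee, Eli, Kai, Lia}.

Dee, Eli, Kai, Lia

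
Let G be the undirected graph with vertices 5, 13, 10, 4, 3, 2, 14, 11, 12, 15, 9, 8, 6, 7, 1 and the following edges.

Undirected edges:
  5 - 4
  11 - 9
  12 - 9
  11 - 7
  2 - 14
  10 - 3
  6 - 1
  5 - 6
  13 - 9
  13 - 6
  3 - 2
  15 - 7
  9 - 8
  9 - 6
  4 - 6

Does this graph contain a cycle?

Yes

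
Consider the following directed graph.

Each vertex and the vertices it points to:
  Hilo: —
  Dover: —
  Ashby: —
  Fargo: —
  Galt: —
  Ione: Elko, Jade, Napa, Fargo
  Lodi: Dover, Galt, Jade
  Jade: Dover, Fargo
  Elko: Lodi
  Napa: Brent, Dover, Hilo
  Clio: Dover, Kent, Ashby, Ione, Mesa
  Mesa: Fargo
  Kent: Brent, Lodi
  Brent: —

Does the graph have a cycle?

DFS with white/gray/black marking, starting from Brent:
Brent gray
Brent black
Hilo gray
Hilo black
Dover gray
Dover black
Ashby gray
Ashby black
Fargo gray
Fargo black
Galt gray
Galt black
Ione gray
  Elko gray
    Lodi gray
      Lodi→Dover: Dover black — skip
      Lodi→Galt: Galt black — skip
      Jade gray
        Jade→Dover: Dover black — skip
        Jade→Fargo: Fargo black — skip
      Jade black
    Lodi black
  Elko black
  Ione→Jade: Jade black — skip
  Napa gray
    Napa→Brent: Brent black — skip
    Napa→Dover: Dover black — skip
    Napa→Hilo: Hilo black — skip
  Napa black
  Ione→Fargo: Fargo black — skip
Ione black
Clio gray
  Clio→Dover: Dover black — skip
  Kent gray
    Kent→Brent: Brent black — skip
    Kent→Lodi: Lodi black — skip
  Kent black
  Clio→Ashby: Ashby black — skip
  Clio→Ione: Ione black — skip
  Mesa gray
    Mesa→Fargo: Fargo black — skip
  Mesa black
Clio black
Every edge goes to a white or black vertex — no back edge, so the graph is acyclic.

No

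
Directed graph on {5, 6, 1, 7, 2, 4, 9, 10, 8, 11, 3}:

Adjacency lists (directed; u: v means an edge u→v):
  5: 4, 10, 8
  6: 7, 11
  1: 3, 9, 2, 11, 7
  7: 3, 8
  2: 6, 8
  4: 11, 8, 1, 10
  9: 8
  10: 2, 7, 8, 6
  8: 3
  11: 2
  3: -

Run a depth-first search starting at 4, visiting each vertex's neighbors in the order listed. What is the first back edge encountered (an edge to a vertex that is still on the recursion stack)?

6→11

DFS from 4 (visiting each vertex's neighbors in the order listed); mark gray on enter, black on exit:
4 gray
  11 gray
    2 gray
      6 gray
        7 gray
          3 gray
          3 black
          8 gray
            8→3: 3 black — skip
          8 black
        7 black
        6→11: 11 is gray → back edge
First back edge: 6 → 11.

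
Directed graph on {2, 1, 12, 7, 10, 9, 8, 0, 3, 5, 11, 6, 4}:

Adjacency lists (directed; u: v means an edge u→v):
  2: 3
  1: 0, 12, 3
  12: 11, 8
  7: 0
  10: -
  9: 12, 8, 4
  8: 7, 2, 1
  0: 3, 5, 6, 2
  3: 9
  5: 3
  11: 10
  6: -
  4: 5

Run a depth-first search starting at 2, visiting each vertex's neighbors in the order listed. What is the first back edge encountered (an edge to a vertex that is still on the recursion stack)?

DFS from 2 (visiting each vertex's neighbors in the order listed); mark gray on enter, black on exit:
2 gray
  3 gray
    9 gray
      12 gray
        11 gray
          10 gray
          10 black
        11 black
        8 gray
          7 gray
            0 gray
              0→3: 3 is gray → back edge
First back edge: 0 → 3.

0->3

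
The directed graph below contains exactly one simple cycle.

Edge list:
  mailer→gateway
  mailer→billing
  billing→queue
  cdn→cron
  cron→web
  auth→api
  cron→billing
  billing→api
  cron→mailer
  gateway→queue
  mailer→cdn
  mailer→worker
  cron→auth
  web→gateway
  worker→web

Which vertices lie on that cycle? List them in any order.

DFS with gray/black marking from cron:
cron gray
  billing gray
    queue gray
    queue black
    api gray
    api black
  billing black
  auth gray
    auth→api: api black — skip
  auth black
  web gray
    gateway gray
      gateway→queue: queue black — skip
    gateway black
  web black
  mailer gray
    worker gray
      worker→web: web black — skip
    worker black
    cdn gray
      cdn→cron: cron is gray → back edge
Back edge closes the cycle cron → mailer → cdn → cron; its vertices are {cdn, cron, mailer}.

cdn, cron, mailer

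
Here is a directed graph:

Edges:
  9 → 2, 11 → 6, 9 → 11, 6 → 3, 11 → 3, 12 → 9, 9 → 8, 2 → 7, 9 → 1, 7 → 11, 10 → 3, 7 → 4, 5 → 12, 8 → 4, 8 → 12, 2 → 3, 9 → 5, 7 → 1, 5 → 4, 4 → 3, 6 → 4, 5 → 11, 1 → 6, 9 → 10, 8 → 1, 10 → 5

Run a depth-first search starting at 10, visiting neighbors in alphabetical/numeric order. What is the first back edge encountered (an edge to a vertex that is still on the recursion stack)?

9→5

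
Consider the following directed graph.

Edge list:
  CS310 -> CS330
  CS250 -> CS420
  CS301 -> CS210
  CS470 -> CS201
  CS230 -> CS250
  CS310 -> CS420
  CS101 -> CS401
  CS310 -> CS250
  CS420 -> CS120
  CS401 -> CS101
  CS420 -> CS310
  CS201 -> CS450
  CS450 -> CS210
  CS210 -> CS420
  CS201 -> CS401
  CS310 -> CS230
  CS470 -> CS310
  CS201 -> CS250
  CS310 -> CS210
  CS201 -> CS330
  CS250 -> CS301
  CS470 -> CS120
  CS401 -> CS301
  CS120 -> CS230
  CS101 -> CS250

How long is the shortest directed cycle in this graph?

For each vertex v, BFS finds the shortest path from v back to v.
The shortest such closed walk is CS401 → CS101 → CS401, length 2.

2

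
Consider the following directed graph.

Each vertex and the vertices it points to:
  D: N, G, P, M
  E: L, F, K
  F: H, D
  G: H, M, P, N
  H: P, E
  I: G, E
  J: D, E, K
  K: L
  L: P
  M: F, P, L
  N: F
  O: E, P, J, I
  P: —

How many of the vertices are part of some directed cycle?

7

A vertex is on a directed cycle iff it belongs to a strongly connected component of size ≥ 2 (or has a self-loop).
The vertices on cycles are {D, E, F, G, H, M, N} — 7 in total.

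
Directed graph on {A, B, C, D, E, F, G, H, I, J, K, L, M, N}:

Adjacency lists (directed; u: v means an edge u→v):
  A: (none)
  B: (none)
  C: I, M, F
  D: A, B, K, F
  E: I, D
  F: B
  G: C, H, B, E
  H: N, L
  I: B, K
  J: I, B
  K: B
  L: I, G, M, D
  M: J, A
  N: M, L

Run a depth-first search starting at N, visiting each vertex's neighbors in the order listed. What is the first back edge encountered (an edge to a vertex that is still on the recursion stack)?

DFS from N (visiting each vertex's neighbors in the order listed); mark gray on enter, black on exit:
N gray
  M gray
    J gray
      I gray
        B gray
        B black
        K gray
          K→B: B black — skip
        K black
      I black
      J→B: B black — skip
    J black
    A gray
    A black
  M black
  L gray
    L→I: I black — skip
    G gray
      C gray
        C→I: I black — skip
        C→M: M black — skip
        F gray
          F→B: B black — skip
        F black
      C black
      H gray
        H→N: N is gray → back edge
First back edge: H → N.

H→N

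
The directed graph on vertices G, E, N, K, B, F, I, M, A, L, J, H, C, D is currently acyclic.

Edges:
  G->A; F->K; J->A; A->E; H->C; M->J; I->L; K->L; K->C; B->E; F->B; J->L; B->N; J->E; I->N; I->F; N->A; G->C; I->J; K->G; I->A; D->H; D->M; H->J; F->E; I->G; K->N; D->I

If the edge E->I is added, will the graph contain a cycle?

Adding E→I creates a cycle iff I can already reach E.
Path from I: I → F → E.
So I → … → E → I is a cycle.

Yes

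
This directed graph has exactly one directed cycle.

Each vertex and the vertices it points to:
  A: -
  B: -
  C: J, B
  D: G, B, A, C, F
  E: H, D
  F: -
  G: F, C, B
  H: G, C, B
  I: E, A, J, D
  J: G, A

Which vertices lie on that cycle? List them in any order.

C, G, J

DFS with gray/black marking from J:
J gray
  G gray
    F gray
    F black
    C gray
      C→J: J is gray → back edge
Back edge closes the cycle J → G → C → J; its vertices are {C, G, J}.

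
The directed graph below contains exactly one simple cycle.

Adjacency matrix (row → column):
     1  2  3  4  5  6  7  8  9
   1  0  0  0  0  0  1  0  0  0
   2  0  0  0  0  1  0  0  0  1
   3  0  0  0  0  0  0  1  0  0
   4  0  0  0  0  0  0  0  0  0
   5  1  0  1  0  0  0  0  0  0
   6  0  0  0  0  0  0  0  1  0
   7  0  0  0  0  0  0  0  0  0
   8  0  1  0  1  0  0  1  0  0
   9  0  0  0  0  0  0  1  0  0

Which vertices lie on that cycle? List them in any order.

DFS with gray/black marking from 6:
6 gray
  8 gray
    2 gray
      5 gray
        3 gray
          7 gray
          7 black
        3 black
        1 gray
          1→6: 6 is gray → back edge
Back edge closes the cycle 6 → 8 → 2 → 5 → 1 → 6; its vertices are {1, 2, 5, 6, 8}.

1, 2, 5, 6, 8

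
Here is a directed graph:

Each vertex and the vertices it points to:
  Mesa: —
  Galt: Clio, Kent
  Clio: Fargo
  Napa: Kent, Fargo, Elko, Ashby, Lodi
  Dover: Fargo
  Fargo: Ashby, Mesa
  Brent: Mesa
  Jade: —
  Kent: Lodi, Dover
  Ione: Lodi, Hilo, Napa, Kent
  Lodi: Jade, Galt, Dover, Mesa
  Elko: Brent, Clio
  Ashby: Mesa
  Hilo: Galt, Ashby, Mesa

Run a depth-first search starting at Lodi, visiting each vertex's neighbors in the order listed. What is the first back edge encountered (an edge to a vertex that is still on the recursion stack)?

Kent->Lodi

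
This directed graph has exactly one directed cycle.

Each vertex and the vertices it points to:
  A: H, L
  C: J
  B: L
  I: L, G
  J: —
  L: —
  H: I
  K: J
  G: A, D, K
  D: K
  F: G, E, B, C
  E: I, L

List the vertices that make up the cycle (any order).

DFS with gray/black marking from G:
G gray
  A gray
    H gray
      I gray
        L gray
        L black
        I→G: G is gray → back edge
Back edge closes the cycle G → A → H → I → G; its vertices are {A, G, H, I}.

A, G, H, I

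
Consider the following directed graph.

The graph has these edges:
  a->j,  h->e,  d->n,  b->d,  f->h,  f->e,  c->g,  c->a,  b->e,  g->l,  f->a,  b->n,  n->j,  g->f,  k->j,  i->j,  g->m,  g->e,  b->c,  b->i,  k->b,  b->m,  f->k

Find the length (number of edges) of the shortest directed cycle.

5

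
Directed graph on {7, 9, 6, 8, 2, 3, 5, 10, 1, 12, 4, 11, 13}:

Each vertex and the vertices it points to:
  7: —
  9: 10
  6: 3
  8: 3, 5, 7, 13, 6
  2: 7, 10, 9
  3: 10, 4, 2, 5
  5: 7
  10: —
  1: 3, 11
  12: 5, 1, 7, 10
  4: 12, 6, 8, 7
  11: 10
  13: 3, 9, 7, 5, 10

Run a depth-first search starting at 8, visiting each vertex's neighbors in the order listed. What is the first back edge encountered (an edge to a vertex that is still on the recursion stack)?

1->3

DFS from 8 (visiting each vertex's neighbors in the order listed); mark gray on enter, black on exit:
8 gray
  3 gray
    10 gray
    10 black
    4 gray
      12 gray
        5 gray
          7 gray
          7 black
        5 black
        1 gray
          1→3: 3 is gray → back edge
First back edge: 1 → 3.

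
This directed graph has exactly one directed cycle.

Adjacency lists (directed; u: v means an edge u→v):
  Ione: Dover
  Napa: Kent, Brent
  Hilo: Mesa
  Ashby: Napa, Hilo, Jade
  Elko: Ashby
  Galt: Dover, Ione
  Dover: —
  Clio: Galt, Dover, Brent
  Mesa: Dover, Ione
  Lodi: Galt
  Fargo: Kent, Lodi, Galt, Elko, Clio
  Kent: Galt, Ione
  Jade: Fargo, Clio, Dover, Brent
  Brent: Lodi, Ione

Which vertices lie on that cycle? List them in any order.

Elko, Jade, Ashby, Fargo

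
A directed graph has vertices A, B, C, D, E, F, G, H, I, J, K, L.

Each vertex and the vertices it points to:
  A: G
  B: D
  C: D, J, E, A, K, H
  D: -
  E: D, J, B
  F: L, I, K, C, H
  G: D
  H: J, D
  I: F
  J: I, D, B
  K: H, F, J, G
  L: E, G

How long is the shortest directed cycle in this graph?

For each vertex v, BFS finds the shortest path from v back to v.
The shortest such closed walk is I → F → I, length 2.

2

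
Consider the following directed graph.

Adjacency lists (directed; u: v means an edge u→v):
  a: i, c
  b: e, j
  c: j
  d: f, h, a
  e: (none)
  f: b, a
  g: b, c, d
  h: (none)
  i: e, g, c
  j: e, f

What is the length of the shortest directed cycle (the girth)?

3

For each vertex v, BFS finds the shortest path from v back to v.
The shortest such closed walk is j → f → b → j, length 3.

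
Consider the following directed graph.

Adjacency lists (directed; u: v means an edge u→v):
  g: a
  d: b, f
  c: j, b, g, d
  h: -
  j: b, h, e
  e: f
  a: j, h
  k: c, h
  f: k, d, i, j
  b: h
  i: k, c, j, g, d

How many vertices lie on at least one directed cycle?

9

A vertex is on a directed cycle iff it belongs to a strongly connected component of size ≥ 2 (or has a self-loop).
The vertices on cycles are {a, c, d, e, f, g, i, j, k} — 9 in total.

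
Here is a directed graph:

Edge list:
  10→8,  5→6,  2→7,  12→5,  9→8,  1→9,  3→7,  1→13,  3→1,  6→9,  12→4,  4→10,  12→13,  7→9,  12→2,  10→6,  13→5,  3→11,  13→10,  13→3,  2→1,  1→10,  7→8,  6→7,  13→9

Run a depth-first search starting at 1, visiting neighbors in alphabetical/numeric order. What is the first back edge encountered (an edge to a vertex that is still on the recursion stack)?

3→1

DFS from 1 (visiting neighbors in alphabetical/numeric order); mark gray on enter, black on exit:
1 gray
  9 gray
    8 gray
    8 black
  9 black
  10 gray
    6 gray
      7 gray
        7→8: 8 black — skip
        7→9: 9 black — skip
      7 black
      6→9: 9 black — skip
    6 black
    10→8: 8 black — skip
  10 black
  13 gray
    3 gray
      3→1: 1 is gray → back edge
First back edge: 3 → 1.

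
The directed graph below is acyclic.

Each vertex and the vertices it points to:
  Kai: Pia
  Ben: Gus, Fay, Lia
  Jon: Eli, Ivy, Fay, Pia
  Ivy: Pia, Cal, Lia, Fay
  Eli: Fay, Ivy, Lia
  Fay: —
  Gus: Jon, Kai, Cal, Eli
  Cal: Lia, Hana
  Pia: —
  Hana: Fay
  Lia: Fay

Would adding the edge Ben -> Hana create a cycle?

No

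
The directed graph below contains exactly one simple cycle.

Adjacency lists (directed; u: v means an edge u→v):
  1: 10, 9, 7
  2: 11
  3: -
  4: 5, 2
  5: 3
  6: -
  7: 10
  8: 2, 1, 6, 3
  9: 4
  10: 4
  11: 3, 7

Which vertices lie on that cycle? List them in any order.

DFS with gray/black marking from 2:
2 gray
  11 gray
    3 gray
    3 black
    7 gray
      10 gray
        4 gray
          5 gray
            5→3: 3 black — skip
          5 black
          4→2: 2 is gray → back edge
Back edge closes the cycle 2 → 11 → 7 → 10 → 4 → 2; its vertices are {2, 4, 7, 10, 11}.

2, 4, 7, 10, 11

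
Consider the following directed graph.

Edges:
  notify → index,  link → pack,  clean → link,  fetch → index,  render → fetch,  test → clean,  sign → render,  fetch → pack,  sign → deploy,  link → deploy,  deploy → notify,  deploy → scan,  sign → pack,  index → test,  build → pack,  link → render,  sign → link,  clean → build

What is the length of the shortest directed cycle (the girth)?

For each vertex v, BFS finds the shortest path from v back to v.
The shortest such closed walk is link → render → fetch → index → test → clean → link, length 6.

6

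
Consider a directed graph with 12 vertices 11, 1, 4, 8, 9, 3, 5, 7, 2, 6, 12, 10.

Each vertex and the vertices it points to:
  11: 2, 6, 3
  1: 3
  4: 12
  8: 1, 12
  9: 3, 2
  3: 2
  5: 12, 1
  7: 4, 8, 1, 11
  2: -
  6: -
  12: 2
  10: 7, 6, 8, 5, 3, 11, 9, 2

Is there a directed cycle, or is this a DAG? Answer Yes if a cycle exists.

No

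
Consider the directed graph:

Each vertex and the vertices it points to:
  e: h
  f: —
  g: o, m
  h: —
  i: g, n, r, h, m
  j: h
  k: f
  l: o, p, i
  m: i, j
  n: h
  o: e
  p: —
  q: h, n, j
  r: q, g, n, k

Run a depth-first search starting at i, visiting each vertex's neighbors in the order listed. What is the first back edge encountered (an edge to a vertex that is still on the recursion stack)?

m→i

DFS from i (visiting each vertex's neighbors in the order listed); mark gray on enter, black on exit:
i gray
  g gray
    o gray
      e gray
        h gray
        h black
      e black
    o black
    m gray
      m→i: i is gray → back edge
First back edge: m → i.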